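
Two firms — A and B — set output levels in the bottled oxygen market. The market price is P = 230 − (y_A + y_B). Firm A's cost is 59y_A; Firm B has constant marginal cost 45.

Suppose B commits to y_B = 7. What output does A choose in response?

82

Firm A's profit: π = y_A(230 − (y_A + y_B)) − 59y_A.
∂π/∂y_A = 171 − 2y_A − y_B = 0, so y_A = 85.5 − 0.5y_B.
At y_B = 7: y_A = 85.5 − 0.5·7 = 82.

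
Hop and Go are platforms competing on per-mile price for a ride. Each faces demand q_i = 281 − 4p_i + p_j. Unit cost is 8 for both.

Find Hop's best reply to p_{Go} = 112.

Hop's profit: π = (p_{Hop} − 8)(281 − 4p_{Hop} + p_{Go}).
∂π/∂p_{Hop} = 313 − 8p_{Hop} + p_{Go} = 0 ⇒ p_{Hop} = 39.125 + 0.125p_{Go}.
At p_{Go} = 112: p_{Hop} = 39.125 + 0.125·112 = 53.125.

53.125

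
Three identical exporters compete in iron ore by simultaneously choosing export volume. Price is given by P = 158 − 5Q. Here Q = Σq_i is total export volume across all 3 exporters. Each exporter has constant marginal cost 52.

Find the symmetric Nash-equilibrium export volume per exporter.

A representative exporter's profit is π_i = q_i(158 − 5Q) − 52q_i, with Q = q_i + Σ_{j≠i} q_j.
First-order condition: 106 − 10q_i − 5Σ_{j≠i} q_j = 0.
With identical exporters, set every q_j = q: then 106 − 10q − 10q = 0, i.e. q = 106/20 = 5.3.

5.3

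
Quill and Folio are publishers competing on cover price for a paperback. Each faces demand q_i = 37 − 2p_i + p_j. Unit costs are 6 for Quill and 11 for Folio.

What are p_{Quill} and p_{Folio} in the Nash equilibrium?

Quill's profit: π = (p_{Quill} − 6)(37 − 2p_{Quill} + p_{Folio}).
∂π/∂p_{Quill} = 49 − 4p_{Quill} + p_{Folio} = 0 ⇒ p_{Quill} = 12.25 + 0.25p_{Folio}.
Similarly p_{Folio} = 14.75 + 0.25p_{Quill}.
Substituting the second reaction function into the first: p_{Quill} = 12.25 + 0.25(14.75 + 0.25p_{Quill}), which gives 0.9375p_{Quill} = 15.9375 ⇒ p_{Quill} = 17.
Then p_{Folio} = 14.75 + 0.25·17 = 19.

17, 19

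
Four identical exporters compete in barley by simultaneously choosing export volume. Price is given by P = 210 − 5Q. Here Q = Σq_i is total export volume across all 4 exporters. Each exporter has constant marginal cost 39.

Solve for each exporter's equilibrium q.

6.84

A representative exporter's profit is π_i = q_i(210 − 5Q) − 39q_i, with Q = q_i + Σ_{j≠i} q_j.
First-order condition: 171 − 10q_i − 5Σ_{j≠i} q_j = 0.
Imposing symmetry (q_j = q for all j) turns Σ_{j≠i} q_j into 3q, so 171 = 25q and q = 6.84.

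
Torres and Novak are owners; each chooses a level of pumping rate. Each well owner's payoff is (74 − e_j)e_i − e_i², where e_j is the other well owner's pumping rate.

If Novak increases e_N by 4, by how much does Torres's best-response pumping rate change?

Torres's payoff is (74 − e_N)e_T − e_T².
∂π/∂e_T = 74 − e_N − 2e_T = 0, so e_T = 37 − 0.5e_N.
The reaction-function slope is −0.5, so a 4-unit rise in e_N moves e_T by −0.5 × 4 = −2. Torres's best response falls — the actions are strategic substitutes.

-2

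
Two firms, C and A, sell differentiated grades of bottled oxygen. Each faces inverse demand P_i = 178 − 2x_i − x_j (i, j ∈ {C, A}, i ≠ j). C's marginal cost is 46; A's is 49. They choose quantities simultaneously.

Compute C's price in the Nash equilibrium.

Firm C's profit: π = x_C(178 − 2x_C − x_A) − 46x_C.
∂π/∂x_C = 132 − 4x_C − x_A = 0 ⇒ x_C = 33 − 0.25x_A.
Similarly x_A = 32.25 − 0.25x_C.
Substituting the second reaction function into the first: x_C = 33 − 0.25(32.25 − 0.25x_C), which gives 0.9375x_C = 24.9375 ⇒ x_C = 26.6.
Then x_A = 32.25 − 0.25·26.6 = 25.6.
P_C = 178 − 2·26.6 − 25.6 = 99.2.

99.2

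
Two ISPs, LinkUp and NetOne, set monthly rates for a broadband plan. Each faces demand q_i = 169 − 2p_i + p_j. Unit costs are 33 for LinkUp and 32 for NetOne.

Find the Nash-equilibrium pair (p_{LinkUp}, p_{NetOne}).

78.2, 77.8

LinkUp's profit: π = (p_{LinkUp} − 33)(169 − 2p_{LinkUp} + p_{NetOne}).
∂π/∂p_{LinkUp} = 235 − 4p_{LinkUp} + p_{NetOne} = 0 ⇒ p_{LinkUp} = 58.75 + 0.25p_{NetOne}.
Similarly p_{NetOne} = 58.25 + 0.25p_{LinkUp}.
Plugging p_{NetOne} into LinkUp's best response: p_{LinkUp} = 58.75 + 0.25(58.25 + 0.25p_{LinkUp}) ⇒ 0.9375p_{LinkUp} = 73.3125, so p_{LinkUp} = 78.2.
Then p_{NetOne} = 58.25 + 0.25·78.2 = 77.8.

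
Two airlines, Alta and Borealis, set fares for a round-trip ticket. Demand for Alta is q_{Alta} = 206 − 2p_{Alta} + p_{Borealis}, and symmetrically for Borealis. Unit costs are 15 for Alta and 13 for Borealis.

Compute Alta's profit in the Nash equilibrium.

8039.12

Alta's profit: π = (p_{Alta} − 15)(206 − 2p_{Alta} + p_{Borealis}).
∂π/∂p_{Alta} = 236 − 4p_{Alta} + p_{Borealis} = 0 ⇒ p_{Alta} = 59 + 0.25p_{Borealis}.
Similarly p_{Borealis} = 58 + 0.25p_{Alta}.
Substituting the second reaction function into the first: p_{Alta} = 59 + 0.25(58 + 0.25p_{Alta}), which gives 0.9375p_{Alta} = 73.5 ⇒ p_{Alta} = 78.4.
Then p_{Borealis} = 58 + 0.25·78.4 = 77.6.
q_{Alta} = 206 − 2·78.4 + 77.6 = 126.8.
Profit = (78.4 − 15)·126.8 = 8039.12.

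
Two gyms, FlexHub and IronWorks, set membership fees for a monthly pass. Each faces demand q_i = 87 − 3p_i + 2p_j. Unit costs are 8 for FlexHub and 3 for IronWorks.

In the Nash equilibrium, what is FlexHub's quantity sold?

56.4375

FlexHub's profit: π = (p_{FlexHub} − 8)(87 − 3p_{FlexHub} + 2p_{IronWorks}).
∂π/∂p_{FlexHub} = 111 − 6p_{FlexHub} + 2p_{IronWorks} = 0 ⇒ p_{FlexHub} = 18.5 + (1/3)p_{IronWorks}.
Similarly p_{IronWorks} = 16 + (1/3)p_{FlexHub}.
Solving the two reaction functions simultaneously: (1 − (1/3)(1/3))p_{FlexHub} = 18.5 + (1/3)·16, so (8/9)p_{FlexHub} = 143/6 and p_{FlexHub} = 26.8125.
Then p_{IronWorks} = 16 + (1/3)·26.8125 = 24.9375.
q_{FlexHub} = 87 − 3·26.8125 + 2·24.9375 = 56.4375.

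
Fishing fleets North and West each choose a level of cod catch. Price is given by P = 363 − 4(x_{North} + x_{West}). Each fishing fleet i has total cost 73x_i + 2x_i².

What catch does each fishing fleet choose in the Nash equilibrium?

18.125

Fishing fleet North's profit: π = x_{North}(363 − 4(x_{North} + x_{West})) − 73x_{North} − 2x_{North}².
∂π/∂x_{North} = 290 − 12x_{North} − 4x_{West} = 0, so x_{North} = 145/6 − (1/3)x_{West}.
By symmetry x_{West} = x_{North}; substituting into the reaction function, (4/3)x_{North} = 145/6 and x_{North} = 18.125.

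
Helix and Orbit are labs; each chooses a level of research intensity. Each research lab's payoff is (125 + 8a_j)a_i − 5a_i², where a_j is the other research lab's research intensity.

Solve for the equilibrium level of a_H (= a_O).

Helix's payoff is (125 + 8a_O)a_H − 5a_H².
∂π/∂a_H = 125 + 8a_O − 10a_H = 0, so a_H = 12.5 + 0.8a_O.
Setting a_H = a_O in the reaction function: a_H = 12.5 + 0.8a_H, so a_H = 12.5 / 0.2 = 62.5.

62.5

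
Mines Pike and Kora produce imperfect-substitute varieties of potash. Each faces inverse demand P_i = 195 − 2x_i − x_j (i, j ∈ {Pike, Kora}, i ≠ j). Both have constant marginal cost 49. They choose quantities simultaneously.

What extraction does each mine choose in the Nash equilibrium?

Mine Pike's profit: π = x_{Pike}(195 − 2x_{Pike} − x_{Kora}) − 49x_{Pike}.
∂π/∂x_{Pike} = 146 − 4x_{Pike} − x_{Kora} = 0 ⇒ x_{Pike} = 36.5 − 0.25x_{Kora}.
By symmetry x_{Kora} = x_{Pike}; substituting into the reaction function, 1.25x_{Pike} = 36.5 and x_{Pike} = 29.2.

29.2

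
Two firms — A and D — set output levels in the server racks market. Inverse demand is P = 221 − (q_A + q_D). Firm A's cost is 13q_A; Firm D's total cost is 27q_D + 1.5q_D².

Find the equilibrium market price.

Firm A's profit: π = q_A(221 − (q_A + q_D)) − 13q_A.
∂π/∂q_A = 208 − 2q_A − q_D = 0, so q_A = 104 − 0.5q_D.
For D: ∂π/∂q_D = 194 − 5q_D − q_A = 0 ⇒ q_D = 38.8 − 0.2q_A.
Plugging q_D into A's best response: q_A = 104 − 0.5(38.8 − 0.2q_A) ⇒ 0.9q_A = 84.6, so q_A = 94.
Then q_D = 38.8 − 0.2·94 = 20.
Equilibrium price: P = 221 − 114 = 107.

107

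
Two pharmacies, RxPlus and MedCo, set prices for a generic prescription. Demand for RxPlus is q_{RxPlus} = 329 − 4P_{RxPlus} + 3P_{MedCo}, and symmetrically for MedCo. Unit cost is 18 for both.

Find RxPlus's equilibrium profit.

RxPlus's profit: π = (P_{RxPlus} − 18)(329 − 4P_{RxPlus} + 3P_{MedCo}).
∂π/∂P_{RxPlus} = 401 − 8P_{RxPlus} + 3P_{MedCo} = 0 ⇒ P_{RxPlus} = 50.125 + 0.375P_{MedCo}.
Setting P_{RxPlus} = P_{MedCo} in the reaction function: P_{RxPlus} = 50.125 + 0.375P_{RxPlus}, so P_{RxPlus} = 50.125 / 0.625 = 80.2.
q_{RxPlus} = 329 − 4·80.2 + 3·80.2 = 248.8.
Profit = (80.2 − 18)·248.8 = 15475.36.

15475.36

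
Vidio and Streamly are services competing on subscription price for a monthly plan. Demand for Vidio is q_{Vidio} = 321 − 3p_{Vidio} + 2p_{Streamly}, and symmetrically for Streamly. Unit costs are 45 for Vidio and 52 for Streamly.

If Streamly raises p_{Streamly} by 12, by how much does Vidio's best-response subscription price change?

4

Vidio's profit: π = (p_{Vidio} − 45)(321 − 3p_{Vidio} + 2p_{Streamly}).
∂π/∂p_{Vidio} = 456 − 6p_{Vidio} + 2p_{Streamly} = 0 ⇒ p_{Vidio} = 76 + (1/3)p_{Streamly}.
The reaction-function slope is 1/3, so a 12-unit rise in p_{Streamly} moves p_{Vidio} by 1/3 × 12 = 4. Vidio's best response rises — the actions are strategic complements.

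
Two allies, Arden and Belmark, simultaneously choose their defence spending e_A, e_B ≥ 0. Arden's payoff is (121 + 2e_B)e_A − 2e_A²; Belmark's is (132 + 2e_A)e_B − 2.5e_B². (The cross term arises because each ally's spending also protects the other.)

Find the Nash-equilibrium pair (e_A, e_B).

54.3125, 48.125

Expanding Arden's payoff: 121e_A + 2e_Be_A − 2e_A².
∂π/∂e_A = 121 + 2e_B − 4e_A = 0, so e_A = 30.25 + 0.5e_B.
Likewise for Belmark: e_B = 26.4 + 0.4e_A.
Plugging e_B into Arden's best response: e_A = 30.25 + 0.5(26.4 + 0.4e_A) ⇒ 0.8e_A = 43.45, so e_A = 54.3125.
Then e_B = 26.4 + 0.4·54.3125 = 48.125.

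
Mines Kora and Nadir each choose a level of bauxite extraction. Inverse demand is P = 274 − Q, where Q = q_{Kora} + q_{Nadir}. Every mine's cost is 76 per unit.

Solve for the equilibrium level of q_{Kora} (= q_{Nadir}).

Mine Kora's profit: π = q_{Kora}(274 − (q_{Kora} + q_{Nadir})) − 76q_{Kora}.
∂π/∂q_{Kora} = 198 − 2q_{Kora} − q_{Nadir} = 0, so q_{Kora} = 99 − 0.5q_{Nadir}.
By symmetry q_{Nadir} = q_{Kora}; substituting into the reaction function, 1.5q_{Kora} = 99 and q_{Kora} = 66.

66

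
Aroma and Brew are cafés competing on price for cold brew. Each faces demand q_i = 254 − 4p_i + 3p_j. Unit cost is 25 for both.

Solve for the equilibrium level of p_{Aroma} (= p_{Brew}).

Aroma's profit: π = (p_{Aroma} − 25)(254 − 4p_{Aroma} + 3p_{Brew}).
∂π/∂p_{Aroma} = 354 − 8p_{Aroma} + 3p_{Brew} = 0 ⇒ p_{Aroma} = 44.25 + 0.375p_{Brew}.
Setting p_{Aroma} = p_{Brew} in the reaction function: p_{Aroma} = 44.25 + 0.375p_{Aroma}, so p_{Aroma} = 44.25 / 0.625 = 70.8.

70.8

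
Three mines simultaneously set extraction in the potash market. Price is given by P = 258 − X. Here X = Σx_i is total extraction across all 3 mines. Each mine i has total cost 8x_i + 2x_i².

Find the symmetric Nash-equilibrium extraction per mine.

31.25

A representative mine's profit is π_i = x_i(258 − X) − 8x_i − 2x_i², with X = x_i + Σ_{j≠i} x_j.
First-order condition: 250 − 6x_i − Σ_{j≠i} x_j = 0.
Imposing symmetry (x_j = x for all j) turns Σ_{j≠i} x_j into 2x, so 250 = 8x and x = 31.25.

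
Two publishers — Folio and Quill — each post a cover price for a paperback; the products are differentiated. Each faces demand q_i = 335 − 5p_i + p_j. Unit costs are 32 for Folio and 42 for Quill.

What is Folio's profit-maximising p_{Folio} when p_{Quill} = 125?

Folio's profit: π = (p_{Folio} − 32)(335 − 5p_{Folio} + p_{Quill}).
∂π/∂p_{Folio} = 495 − 10p_{Folio} + p_{Quill} = 0 ⇒ p_{Folio} = 49.5 + 0.1p_{Quill}.
At p_{Quill} = 125: p_{Folio} = 49.5 + 0.1·125 = 62.

62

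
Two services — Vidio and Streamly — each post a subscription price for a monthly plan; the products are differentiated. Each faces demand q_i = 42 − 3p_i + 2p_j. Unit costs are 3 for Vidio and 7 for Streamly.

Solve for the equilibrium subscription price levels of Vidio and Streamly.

Vidio's profit: π = (p_{Vidio} − 3)(42 − 3p_{Vidio} + 2p_{Streamly}).
∂π/∂p_{Vidio} = 51 − 6p_{Vidio} + 2p_{Streamly} = 0 ⇒ p_{Vidio} = 8.5 + (1/3)p_{Streamly}.
Similarly p_{Streamly} = 10.5 + (1/3)p_{Vidio}.
Solving the two reaction functions simultaneously: (1 − (1/3)(1/3))p_{Vidio} = 8.5 + (1/3)·10.5, so (8/9)p_{Vidio} = 12 and p_{Vidio} = 13.5.
Then p_{Streamly} = 10.5 + (1/3)·13.5 = 15.

13.5, 15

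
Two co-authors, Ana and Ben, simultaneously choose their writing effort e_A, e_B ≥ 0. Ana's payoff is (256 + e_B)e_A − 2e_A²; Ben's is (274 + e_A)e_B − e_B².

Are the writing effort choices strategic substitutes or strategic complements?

Expanding Ana's payoff: 256e_A + e_Be_A − 2e_A².
∂π/∂e_A = 256 + e_B − 4e_A = 0, so e_A = 64 + 0.25e_B.
The best-response slope de_A/de_B = 0.25 > 0: the reaction function is upward-sloping, so the choices are strategic complements.

strategic complements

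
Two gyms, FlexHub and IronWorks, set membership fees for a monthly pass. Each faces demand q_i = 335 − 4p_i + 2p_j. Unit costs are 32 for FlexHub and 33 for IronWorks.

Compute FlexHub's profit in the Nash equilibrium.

8208.36

FlexHub's profit: π = (p_{FlexHub} − 32)(335 − 4p_{FlexHub} + 2p_{IronWorks}).
∂π/∂p_{FlexHub} = 463 − 8p_{FlexHub} + 2p_{IronWorks} = 0 ⇒ p_{FlexHub} = 57.875 + 0.25p_{IronWorks}.
Similarly p_{IronWorks} = 58.375 + 0.25p_{FlexHub}.
Plugging p_{IronWorks} into FlexHub's best response: p_{FlexHub} = 57.875 + 0.25(58.375 + 0.25p_{FlexHub}) ⇒ 0.9375p_{FlexHub} = 2319/32, so p_{FlexHub} = 77.3.
Then p_{IronWorks} = 58.375 + 0.25·77.3 = 77.7.
q_{FlexHub} = 335 − 4·77.3 + 2·77.7 = 181.2.
Profit = (77.3 − 32)·181.2 = 8208.36.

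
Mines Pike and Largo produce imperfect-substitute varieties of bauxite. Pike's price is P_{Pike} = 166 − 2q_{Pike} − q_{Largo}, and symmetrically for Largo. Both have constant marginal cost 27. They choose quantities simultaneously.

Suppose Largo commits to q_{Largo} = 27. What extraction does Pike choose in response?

Mine Pike's profit: π = q_{Pike}(166 − 2q_{Pike} − q_{Largo}) − 27q_{Pike}.
∂π/∂q_{Pike} = 139 − 4q_{Pike} − q_{Largo} = 0 ⇒ q_{Pike} = 34.75 − 0.25q_{Largo}.
At q_{Largo} = 27: q_{Pike} = 34.75 − 0.25·27 = 28.

28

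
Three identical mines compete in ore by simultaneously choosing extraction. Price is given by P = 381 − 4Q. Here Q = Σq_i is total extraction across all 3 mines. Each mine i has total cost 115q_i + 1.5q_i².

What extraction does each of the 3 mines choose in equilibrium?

14

A representative mine's profit is π_i = q_i(381 − 4Q) − 115q_i − 1.5q_i², with Q = q_i + Σ_{j≠i} q_j.
First-order condition: 266 − 11q_i − 4Σ_{j≠i} q_j = 0.
Imposing symmetry (q_j = q for all j) turns Σ_{j≠i} q_j into 2q, so 266 = 19q and q = 14.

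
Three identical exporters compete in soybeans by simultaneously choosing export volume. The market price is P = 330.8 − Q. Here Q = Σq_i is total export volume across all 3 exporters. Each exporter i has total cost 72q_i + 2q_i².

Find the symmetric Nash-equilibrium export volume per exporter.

A representative exporter's profit is π_i = q_i(330.8 − Q) − 72q_i − 2q_i², with Q = q_i + Σ_{j≠i} q_j.
First-order condition: 258.8 − 6q_i − Σ_{j≠i} q_j = 0.
In a symmetric equilibrium every exporter chooses the same q, so Σ_{j≠i} q_j = 2q. The condition becomes 258.8 − 8q = 0, giving q = 258.8/8 = 32.35.

32.35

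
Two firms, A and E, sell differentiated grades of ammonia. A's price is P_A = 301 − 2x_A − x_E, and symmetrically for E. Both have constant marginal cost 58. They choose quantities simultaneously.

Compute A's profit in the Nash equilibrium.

4723.92

Firm A's profit: π = x_A(301 − 2x_A − x_E) − 58x_A.
∂π/∂x_A = 243 − 4x_A − x_E = 0 ⇒ x_A = 60.75 − 0.25x_E.
Setting x_A = x_E in the reaction function: x_A = 60.75 − 0.25x_A, so x_A = 60.75 / 1.25 = 48.6.
P_A = 301 − 2·48.6 − 48.6 = 155.2.
Profit = (155.2 − 58)·48.6 = 4723.92.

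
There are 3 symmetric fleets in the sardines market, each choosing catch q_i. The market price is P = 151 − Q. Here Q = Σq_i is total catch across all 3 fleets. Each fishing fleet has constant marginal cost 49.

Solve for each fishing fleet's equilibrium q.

A representative fishing fleet's profit is π_i = q_i(151 − Q) − 49q_i, with Q = q_i + Σ_{j≠i} q_j.
First-order condition: 102 − 2q_i − Σ_{j≠i} q_j = 0.
In a symmetric equilibrium every fishing fleet chooses the same q, so Σ_{j≠i} q_j = 2q. The condition becomes 102 − 4q = 0, giving q = 102/4 = 25.5.

25.5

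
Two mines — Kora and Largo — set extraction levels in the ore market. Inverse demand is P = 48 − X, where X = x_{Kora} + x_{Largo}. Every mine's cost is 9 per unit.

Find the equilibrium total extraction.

26

Mine Kora's profit: π = x_{Kora}(48 − (x_{Kora} + x_{Largo})) − 9x_{Kora}.
∂π/∂x_{Kora} = 39 − 2x_{Kora} − x_{Largo} = 0, so x_{Kora} = 19.5 − 0.5x_{Largo}.
Setting x_{Kora} = x_{Largo} in the reaction function: x_{Kora} = 19.5 − 0.5x_{Kora}, so x_{Kora} = 19.5 / 1.5 = 13.
Total extraction: 13 + 13 = 26.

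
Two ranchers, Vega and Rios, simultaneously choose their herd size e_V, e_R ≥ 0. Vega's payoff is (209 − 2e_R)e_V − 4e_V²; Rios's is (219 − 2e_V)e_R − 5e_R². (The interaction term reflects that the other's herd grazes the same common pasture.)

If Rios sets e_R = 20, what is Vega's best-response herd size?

Expanding Vega's payoff: 209e_V − 2e_Re_V − 4e_V².
∂π/∂e_V = 209 − 2e_R − 8e_V = 0, so e_V = 26.125 − 0.25e_R.
At e_R = 20: e_V = 26.125 − 0.25·20 = 21.125.

21.125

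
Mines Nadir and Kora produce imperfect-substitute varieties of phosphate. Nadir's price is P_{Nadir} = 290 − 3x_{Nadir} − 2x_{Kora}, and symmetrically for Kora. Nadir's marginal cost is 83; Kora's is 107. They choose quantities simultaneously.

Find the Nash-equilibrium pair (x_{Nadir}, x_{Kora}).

Mine Nadir's profit: π = x_{Nadir}(290 − 3x_{Nadir} − 2x_{Kora}) − 83x_{Nadir}.
∂π/∂x_{Nadir} = 207 − 6x_{Nadir} − 2x_{Kora} = 0 ⇒ x_{Nadir} = 34.5 − (1/3)x_{Kora}.
Similarly x_{Kora} = 30.5 − (1/3)x_{Nadir}.
Plugging x_{Kora} into Nadir's best response: x_{Nadir} = 34.5 − (1/3)(30.5 − (1/3)x_{Nadir}) ⇒ (8/9)x_{Nadir} = 73/3, so x_{Nadir} = 27.375.
Then x_{Kora} = 30.5 − (1/3)·27.375 = 21.375.

27.375, 21.375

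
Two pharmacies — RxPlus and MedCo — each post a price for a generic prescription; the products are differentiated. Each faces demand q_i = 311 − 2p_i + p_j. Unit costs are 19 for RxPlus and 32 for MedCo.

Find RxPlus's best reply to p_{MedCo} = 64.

RxPlus's profit: π = (p_{RxPlus} − 19)(311 − 2p_{RxPlus} + p_{MedCo}).
∂π/∂p_{RxPlus} = 349 − 4p_{RxPlus} + p_{MedCo} = 0 ⇒ p_{RxPlus} = 87.25 + 0.25p_{MedCo}.
At p_{MedCo} = 64: p_{RxPlus} = 87.25 + 0.25·64 = 103.25.

103.25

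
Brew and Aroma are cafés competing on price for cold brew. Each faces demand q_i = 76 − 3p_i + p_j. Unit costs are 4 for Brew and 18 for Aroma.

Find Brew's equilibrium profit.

Brew's profit: π = (p_{Brew} − 4)(76 − 3p_{Brew} + p_{Aroma}).
∂π/∂p_{Brew} = 88 − 6p_{Brew} + p_{Aroma} = 0 ⇒ p_{Brew} = 44/3 + (1/6)p_{Aroma}.
Similarly p_{Aroma} = 65/3 + (1/6)p_{Brew}.
Solving the two reaction functions simultaneously: (1 − (1/6)(1/6))p_{Brew} = 44/3 + (1/6)·(65/3), so (35/36)p_{Brew} = 329/18 and p_{Brew} = 18.8.
Then p_{Aroma} = 65/3 + (1/6)·18.8 = 24.8.
q_{Brew} = 76 − 3·18.8 + 24.8 = 44.4.
Profit = (18.8 − 4)·44.4 = 657.12.

657.12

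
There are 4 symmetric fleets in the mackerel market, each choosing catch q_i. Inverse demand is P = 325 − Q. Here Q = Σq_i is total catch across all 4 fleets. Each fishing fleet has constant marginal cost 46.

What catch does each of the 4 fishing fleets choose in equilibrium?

A representative fishing fleet's profit is π_i = q_i(325 − Q) − 46q_i, with Q = q_i + Σ_{j≠i} q_j.
First-order condition: 279 − 2q_i − Σ_{j≠i} q_j = 0.
In a symmetric equilibrium every fishing fleet chooses the same q, so Σ_{j≠i} q_j = 3q. The condition becomes 279 − 5q = 0, giving q = 279/5 = 55.8.

55.8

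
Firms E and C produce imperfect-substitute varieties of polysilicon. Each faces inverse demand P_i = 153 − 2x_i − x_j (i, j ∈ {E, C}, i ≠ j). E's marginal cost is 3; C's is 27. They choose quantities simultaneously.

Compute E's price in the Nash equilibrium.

Firm E's profit: π = x_E(153 − 2x_E − x_C) − 3x_E.
∂π/∂x_E = 150 − 4x_E − x_C = 0 ⇒ x_E = 37.5 − 0.25x_C.
Similarly x_C = 31.5 − 0.25x_E.
Plugging x_C into E's best response: x_E = 37.5 − 0.25(31.5 − 0.25x_E) ⇒ 0.9375x_E = 29.625, so x_E = 31.6.
Then x_C = 31.5 − 0.25·31.6 = 23.6.
P_E = 153 − 2·31.6 − 23.6 = 66.2.

66.2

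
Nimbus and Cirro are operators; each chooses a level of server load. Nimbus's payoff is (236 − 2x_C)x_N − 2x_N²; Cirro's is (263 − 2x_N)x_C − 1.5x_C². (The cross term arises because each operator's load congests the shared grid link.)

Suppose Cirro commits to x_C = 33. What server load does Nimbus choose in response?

Expanding Nimbus's payoff: 236x_N − 2x_Cx_N − 2x_N².
∂π/∂x_N = 236 − 2x_C − 4x_N = 0, so x_N = 59 − 0.5x_C.
At x_C = 33: x_N = 59 − 0.5·33 = 42.5.

42.5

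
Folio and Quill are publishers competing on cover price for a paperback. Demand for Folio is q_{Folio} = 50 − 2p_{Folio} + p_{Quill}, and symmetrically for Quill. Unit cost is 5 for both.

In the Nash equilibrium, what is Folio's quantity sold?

Folio's profit: π = (p_{Folio} − 5)(50 − 2p_{Folio} + p_{Quill}).
∂π/∂p_{Folio} = 60 − 4p_{Folio} + p_{Quill} = 0 ⇒ p_{Folio} = 15 + 0.25p_{Quill}.
The game is symmetric, so in equilibrium p_{Quill} = p_{Folio}: the reaction function gives 0.75p_{Folio} = 15, hence p_{Folio} = 20.
q_{Folio} = 50 − 2·20 + 20 = 30.

30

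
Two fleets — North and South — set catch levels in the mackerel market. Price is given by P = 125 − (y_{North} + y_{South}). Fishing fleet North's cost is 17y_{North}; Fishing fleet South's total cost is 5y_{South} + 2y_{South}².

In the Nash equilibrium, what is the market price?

Fishing fleet North's profit: π = y_{North}(125 − (y_{North} + y_{South})) − 17y_{North}.
∂π/∂y_{North} = 108 − 2y_{North} − y_{South} = 0, so y_{North} = 54 − 0.5y_{South}.
For South: ∂π/∂y_{South} = 120 − 6y_{South} − y_{North} = 0 ⇒ y_{South} = 20 − (1/6)y_{North}.
Solving the two reaction functions simultaneously: (1 − (−0.5)(−1/6))y_{North} = 54 − 0.5·20, so (11/12)y_{North} = 44 and y_{North} = 48.
Then y_{South} = 20 − (1/6)·48 = 12.
Equilibrium price: P = 125 − 60 = 65.

65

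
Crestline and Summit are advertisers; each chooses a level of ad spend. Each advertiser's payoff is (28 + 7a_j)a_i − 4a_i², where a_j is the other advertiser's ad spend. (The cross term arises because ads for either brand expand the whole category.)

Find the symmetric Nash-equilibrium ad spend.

28

Crestline's payoff is (28 + 7a_S)a_C − 4a_C².
∂π/∂a_C = 28 + 7a_S − 8a_C = 0, so a_C = 3.5 + 0.875a_S.
By symmetry a_S = a_C; substituting into the reaction function, 0.125a_C = 3.5 and a_C = 28.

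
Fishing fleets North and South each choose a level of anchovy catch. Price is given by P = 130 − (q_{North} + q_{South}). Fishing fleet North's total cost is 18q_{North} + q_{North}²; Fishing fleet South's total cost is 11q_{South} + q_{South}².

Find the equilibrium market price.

83.8

Fishing fleet North's profit: π = q_{North}(130 − (q_{North} + q_{South})) − 18q_{North} − q_{North}².
∂π/∂q_{North} = 112 − 4q_{North} − q_{South} = 0, so q_{North} = 28 − 0.25q_{South}.
By the same steps for South: q_{South} = 29.75 − 0.25q_{North}.
Plugging q_{South} into North's best response: q_{North} = 28 − 0.25(29.75 − 0.25q_{North}) ⇒ 0.9375q_{North} = 20.5625, so q_{North} = 329/15.
Then q_{South} = 29.75 − 0.25·(329/15) = 364/15.
Equilibrium price: P = 130 − 46.2 = 83.8.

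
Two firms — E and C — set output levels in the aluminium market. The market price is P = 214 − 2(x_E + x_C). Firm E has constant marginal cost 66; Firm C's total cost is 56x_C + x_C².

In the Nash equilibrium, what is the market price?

123.2

Firm E's profit: π = x_E(214 − 2(x_E + x_C)) − 66x_E.
∂π/∂x_E = 148 − 4x_E − 2x_C = 0, so x_E = 37 − 0.5x_C.
For C: ∂π/∂x_C = 158 − 6x_C − 2x_E = 0 ⇒ x_C = 79/3 − (1/3)x_E.
Solving the two reaction functions simultaneously: (1 − (−0.5)(−1/3))x_E = 37 − 0.5·(79/3), so (5/6)x_E = 143/6 and x_E = 28.6.
Then x_C = 79/3 − (1/3)·28.6 = 16.8.
Equilibrium price: P = 214 − 2·45.4 = 123.2.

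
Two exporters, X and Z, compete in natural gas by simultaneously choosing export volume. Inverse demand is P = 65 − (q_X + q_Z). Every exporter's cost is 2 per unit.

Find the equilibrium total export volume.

Exporter X's profit: π = q_X(65 − (q_X + q_Z)) − 2q_X.
∂π/∂q_X = 63 − 2q_X − q_Z = 0, so q_X = 31.5 − 0.5q_Z.
By symmetry q_Z = q_X; substituting into the reaction function, 1.5q_X = 31.5 and q_X = 21.
Total export volume: 21 + 21 = 42.

42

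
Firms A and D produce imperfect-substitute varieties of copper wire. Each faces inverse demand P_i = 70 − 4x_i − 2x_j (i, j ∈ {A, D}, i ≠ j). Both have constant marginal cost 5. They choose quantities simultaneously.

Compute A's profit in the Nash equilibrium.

Firm A's profit: π = x_A(70 − 4x_A − 2x_D) − 5x_A.
∂π/∂x_A = 65 − 8x_A − 2x_D = 0 ⇒ x_A = 8.125 − 0.25x_D.
Setting x_A = x_D in the reaction function: x_A = 8.125 − 0.25x_A, so x_A = 8.125 / 1.25 = 6.5.
P_A = 70 − 4·6.5 − 2·6.5 = 31.
Profit = (31 − 5)·6.5 = 169.

169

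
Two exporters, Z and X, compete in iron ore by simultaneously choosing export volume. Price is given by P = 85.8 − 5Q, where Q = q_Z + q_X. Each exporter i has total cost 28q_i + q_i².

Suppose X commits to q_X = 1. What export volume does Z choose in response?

Exporter Z's profit: π = q_Z(85.8 − 5(q_Z + q_X)) − 28q_Z − q_Z².
∂π/∂q_Z = 57.8 − 12q_Z − 5q_X = 0, so q_Z = 289/60 − (5/12)q_X.
At q_X = 1: q_Z = 289/60 − (5/12)·1 = 4.4.

4.4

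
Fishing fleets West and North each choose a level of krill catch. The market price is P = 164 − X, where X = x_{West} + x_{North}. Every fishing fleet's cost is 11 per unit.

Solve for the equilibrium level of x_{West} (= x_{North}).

Fishing fleet West's profit: π = x_{West}(164 − (x_{West} + x_{North})) − 11x_{West}.
∂π/∂x_{West} = 153 − 2x_{West} − x_{North} = 0, so x_{West} = 76.5 − 0.5x_{North}.
Setting x_{West} = x_{North} in the reaction function: x_{West} = 76.5 − 0.5x_{West}, so x_{West} = 76.5 / 1.5 = 51.

51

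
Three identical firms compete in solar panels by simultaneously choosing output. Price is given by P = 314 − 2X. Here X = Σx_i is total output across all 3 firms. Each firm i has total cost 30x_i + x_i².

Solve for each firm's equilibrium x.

A representative firm's profit is π_i = x_i(314 − 2X) − 30x_i − x_i², with X = x_i + Σ_{j≠i} x_j.
First-order condition: 284 − 6x_i − 2Σ_{j≠i} x_j = 0.
With identical firms, set every x_j = x: then 284 − 6x − 4x = 0, i.e. x = 284/10 = 28.4.

28.4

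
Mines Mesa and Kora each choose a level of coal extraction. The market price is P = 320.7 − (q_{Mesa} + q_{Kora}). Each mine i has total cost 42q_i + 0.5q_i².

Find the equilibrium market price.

Mine Mesa's profit: π = q_{Mesa}(320.7 − (q_{Mesa} + q_{Kora})) − 42q_{Mesa} − 0.5q_{Mesa}².
∂π/∂q_{Mesa} = 278.7 − 3q_{Mesa} − q_{Kora} = 0, so q_{Mesa} = 92.9 − (1/3)q_{Kora}.
By symmetry q_{Kora} = q_{Mesa}; substituting into the reaction function, (4/3)q_{Mesa} = 92.9 and q_{Mesa} = 69.675.
Equilibrium price: P = 320.7 − 139.35 = 181.35.

181.35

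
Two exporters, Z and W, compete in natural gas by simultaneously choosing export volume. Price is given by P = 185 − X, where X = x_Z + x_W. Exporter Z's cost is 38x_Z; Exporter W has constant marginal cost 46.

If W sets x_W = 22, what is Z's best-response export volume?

62.5

Exporter Z's profit: π = x_Z(185 − (x_Z + x_W)) − 38x_Z.
∂π/∂x_Z = 147 − 2x_Z − x_W = 0, so x_Z = 73.5 − 0.5x_W.
At x_W = 22: x_Z = 73.5 − 0.5·22 = 62.5.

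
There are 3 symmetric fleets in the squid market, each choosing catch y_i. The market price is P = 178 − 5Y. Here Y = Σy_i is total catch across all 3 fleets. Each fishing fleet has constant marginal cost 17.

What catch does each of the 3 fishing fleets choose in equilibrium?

8.05

A representative fishing fleet's profit is π_i = y_i(178 − 5Y) − 17y_i, with Y = y_i + Σ_{j≠i} y_j.
First-order condition: 161 − 10y_i − 5Σ_{j≠i} y_j = 0.
Imposing symmetry (y_j = y for all j) turns Σ_{j≠i} y_j into 2y, so 161 = 20y and y = 8.05.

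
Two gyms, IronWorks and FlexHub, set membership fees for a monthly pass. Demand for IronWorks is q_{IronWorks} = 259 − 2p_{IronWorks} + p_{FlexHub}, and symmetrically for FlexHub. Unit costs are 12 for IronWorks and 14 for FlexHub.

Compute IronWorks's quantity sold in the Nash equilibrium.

165.2

IronWorks's profit: π = (p_{IronWorks} − 12)(259 − 2p_{IronWorks} + p_{FlexHub}).
∂π/∂p_{IronWorks} = 283 − 4p_{IronWorks} + p_{FlexHub} = 0 ⇒ p_{IronWorks} = 70.75 + 0.25p_{FlexHub}.
Similarly p_{FlexHub} = 71.75 + 0.25p_{IronWorks}.
Substituting the second reaction function into the first: p_{IronWorks} = 70.75 + 0.25(71.75 + 0.25p_{IronWorks}), which gives 0.9375p_{IronWorks} = 88.6875 ⇒ p_{IronWorks} = 94.6.
Then p_{FlexHub} = 71.75 + 0.25·94.6 = 95.4.
q_{IronWorks} = 259 − 2·94.6 + 95.4 = 165.2.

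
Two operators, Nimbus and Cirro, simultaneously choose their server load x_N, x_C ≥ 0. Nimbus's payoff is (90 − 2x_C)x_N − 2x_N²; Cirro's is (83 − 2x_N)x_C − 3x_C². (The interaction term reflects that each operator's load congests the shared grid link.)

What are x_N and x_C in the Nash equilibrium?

Expanding Nimbus's payoff: 90x_N − 2x_Cx_N − 2x_N².
∂π/∂x_N = 90 − 2x_C − 4x_N = 0, so x_N = 22.5 − 0.5x_C.
Likewise for Cirro: x_C = 83/6 − (1/3)x_N.
Substituting the second reaction function into the first: x_N = 22.5 − 0.5(83/6 − (1/3)x_N), which gives (5/6)x_N = 187/12 ⇒ x_N = 18.7.
Then x_C = 83/6 − (1/3)·18.7 = 7.6.

18.7, 7.6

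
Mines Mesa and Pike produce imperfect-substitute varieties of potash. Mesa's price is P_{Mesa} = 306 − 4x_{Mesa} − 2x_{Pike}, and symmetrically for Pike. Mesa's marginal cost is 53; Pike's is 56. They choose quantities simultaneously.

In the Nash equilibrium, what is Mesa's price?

154.6

Mine Mesa's profit: π = x_{Mesa}(306 − 4x_{Mesa} − 2x_{Pike}) − 53x_{Mesa}.
∂π/∂x_{Mesa} = 253 − 8x_{Mesa} − 2x_{Pike} = 0 ⇒ x_{Mesa} = 31.625 − 0.25x_{Pike}.
Similarly x_{Pike} = 31.25 − 0.25x_{Mesa}.
Solving the two reaction functions simultaneously: (1 − (−0.25)(−0.25))x_{Mesa} = 31.625 − 0.25·31.25, so 0.9375x_{Mesa} = 23.8125 and x_{Mesa} = 25.4.
Then x_{Pike} = 31.25 − 0.25·25.4 = 24.9.
P_{Mesa} = 306 − 4·25.4 − 2·24.9 = 154.6.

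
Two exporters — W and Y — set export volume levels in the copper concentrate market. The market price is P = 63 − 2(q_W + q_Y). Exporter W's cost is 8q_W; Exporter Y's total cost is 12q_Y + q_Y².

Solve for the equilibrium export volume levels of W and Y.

11.4, 4.7

Exporter W's profit: π = q_W(63 − 2(q_W + q_Y)) − 8q_W.
∂π/∂q_W = 55 − 4q_W − 2q_Y = 0, so q_W = 13.75 − 0.5q_Y.
For Y: ∂π/∂q_Y = 51 − 6q_Y − 2q_W = 0 ⇒ q_Y = 8.5 − (1/3)q_W.
Substituting the second reaction function into the first: q_W = 13.75 − 0.5(8.5 − (1/3)q_W), which gives (5/6)q_W = 9.5 ⇒ q_W = 11.4.
Then q_Y = 8.5 − (1/3)·11.4 = 4.7.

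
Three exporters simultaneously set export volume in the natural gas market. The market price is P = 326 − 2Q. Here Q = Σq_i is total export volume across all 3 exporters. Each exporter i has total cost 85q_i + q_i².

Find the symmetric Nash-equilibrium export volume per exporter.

A representative exporter's profit is π_i = q_i(326 − 2Q) − 85q_i − q_i², with Q = q_i + Σ_{j≠i} q_j.
First-order condition: 241 − 6q_i − 2Σ_{j≠i} q_j = 0.
In a symmetric equilibrium every exporter chooses the same q, so Σ_{j≠i} q_j = 2q. The condition becomes 241 − 10q = 0, giving q = 241/10 = 24.1.

24.1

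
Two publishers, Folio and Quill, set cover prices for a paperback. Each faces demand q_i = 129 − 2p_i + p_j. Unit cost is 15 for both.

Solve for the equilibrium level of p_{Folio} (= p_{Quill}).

Folio's profit: π = (p_{Folio} − 15)(129 − 2p_{Folio} + p_{Quill}).
∂π/∂p_{Folio} = 159 − 4p_{Folio} + p_{Quill} = 0 ⇒ p_{Folio} = 39.75 + 0.25p_{Quill}.
By symmetry p_{Quill} = p_{Folio}; substituting into the reaction function, 0.75p_{Folio} = 39.75 and p_{Folio} = 53.

53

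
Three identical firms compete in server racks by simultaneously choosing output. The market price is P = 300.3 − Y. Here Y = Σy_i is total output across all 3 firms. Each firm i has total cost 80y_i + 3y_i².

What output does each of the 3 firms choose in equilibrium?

22.03

A representative firm's profit is π_i = y_i(300.3 − Y) − 80y_i − 3y_i², with Y = y_i + Σ_{j≠i} y_j.
First-order condition: 220.3 − 8y_i − Σ_{j≠i} y_j = 0.
With identical firms, set every y_j = y: then 220.3 − 8y − 2y = 0, i.e. y = 220.3/10 = 22.03.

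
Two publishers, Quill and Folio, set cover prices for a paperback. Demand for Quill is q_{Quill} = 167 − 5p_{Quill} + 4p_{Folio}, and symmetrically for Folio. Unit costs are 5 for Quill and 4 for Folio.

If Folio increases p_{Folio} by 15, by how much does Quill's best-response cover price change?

6

Quill's profit: π = (p_{Quill} − 5)(167 − 5p_{Quill} + 4p_{Folio}).
∂π/∂p_{Quill} = 192 − 10p_{Quill} + 4p_{Folio} = 0 ⇒ p_{Quill} = 19.2 + 0.4p_{Folio}.
The reaction-function slope is 0.4, so a 15-unit rise in p_{Folio} moves p_{Quill} by 0.4 × 15 = 6. Quill's best response rises — the actions are strategic complements.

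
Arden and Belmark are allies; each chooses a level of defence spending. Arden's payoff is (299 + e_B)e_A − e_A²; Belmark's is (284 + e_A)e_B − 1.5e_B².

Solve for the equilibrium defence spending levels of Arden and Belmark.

Expanding Arden's payoff: 299e_A + e_Be_A − e_A².
∂π/∂e_A = 299 + e_B − 2e_A = 0, so e_A = 149.5 + 0.5e_B.
Likewise for Belmark: e_B = 284/3 + (1/3)e_A.
Plugging e_B into Arden's best response: e_A = 149.5 + 0.5(284/3 + (1/3)e_A) ⇒ (5/6)e_A = 1181/6, so e_A = 236.2.
Then e_B = 284/3 + (1/3)·236.2 = 173.4.

236.2, 173.4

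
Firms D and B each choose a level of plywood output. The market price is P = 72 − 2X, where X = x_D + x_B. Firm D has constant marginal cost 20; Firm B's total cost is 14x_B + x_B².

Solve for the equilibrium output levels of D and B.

Firm D's profit: π = x_D(72 − 2(x_D + x_B)) − 20x_D.
∂π/∂x_D = 52 − 4x_D − 2x_B = 0, so x_D = 13 − 0.5x_B.
For B: ∂π/∂x_B = 58 − 6x_B − 2x_D = 0 ⇒ x_B = 29/3 − (1/3)x_D.
Plugging x_B into D's best response: x_D = 13 − 0.5(29/3 − (1/3)x_D) ⇒ (5/6)x_D = 49/6, so x_D = 9.8.
Then x_B = 29/3 − (1/3)·9.8 = 6.4.

9.8, 6.4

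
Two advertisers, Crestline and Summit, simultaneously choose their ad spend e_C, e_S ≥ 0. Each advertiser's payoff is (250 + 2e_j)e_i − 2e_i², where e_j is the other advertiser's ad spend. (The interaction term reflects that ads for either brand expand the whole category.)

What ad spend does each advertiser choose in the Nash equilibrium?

125

Crestline's payoff is (250 + 2e_S)e_C − 2e_C².
∂π/∂e_C = 250 + 2e_S − 4e_C = 0, so e_C = 62.5 + 0.5e_S.
The game is symmetric, so in equilibrium e_S = e_C: the reaction function gives 0.5e_C = 62.5, hence e_C = 125.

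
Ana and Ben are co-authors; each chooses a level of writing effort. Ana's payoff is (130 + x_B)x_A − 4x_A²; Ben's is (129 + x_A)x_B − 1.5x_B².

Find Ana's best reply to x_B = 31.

20.125

Expanding Ana's payoff: 130x_A + x_Bx_A − 4x_A².
∂π/∂x_A = 130 + x_B − 8x_A = 0, so x_A = 16.25 + 0.125x_B.
At x_B = 31: x_A = 16.25 + 0.125·31 = 20.125.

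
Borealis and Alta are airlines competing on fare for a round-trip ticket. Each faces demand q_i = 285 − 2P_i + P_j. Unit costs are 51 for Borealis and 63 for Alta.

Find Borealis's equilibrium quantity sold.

Borealis's profit: π = (P_{Borealis} − 51)(285 − 2P_{Borealis} + P_{Alta}).
∂π/∂P_{Borealis} = 387 − 4P_{Borealis} + P_{Alta} = 0 ⇒ P_{Borealis} = 96.75 + 0.25P_{Alta}.
Similarly P_{Alta} = 102.75 + 0.25P_{Borealis}.
Solving the two reaction functions simultaneously: (1 − (0.25)(0.25))P_{Borealis} = 96.75 + 0.25·102.75, so 0.9375P_{Borealis} = 122.4375 and P_{Borealis} = 130.6.
Then P_{Alta} = 102.75 + 0.25·130.6 = 135.4.
q_{Borealis} = 285 − 2·130.6 + 135.4 = 159.2.

159.2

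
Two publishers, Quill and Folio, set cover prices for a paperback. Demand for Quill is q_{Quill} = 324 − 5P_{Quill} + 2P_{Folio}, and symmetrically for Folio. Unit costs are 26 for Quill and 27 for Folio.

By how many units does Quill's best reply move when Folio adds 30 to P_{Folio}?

Quill's profit: π = (P_{Quill} − 26)(324 − 5P_{Quill} + 2P_{Folio}).
∂π/∂P_{Quill} = 454 − 10P_{Quill} + 2P_{Folio} = 0 ⇒ P_{Quill} = 45.4 + 0.2P_{Folio}.
The reaction-function slope is 0.2, so a 30-unit rise in P_{Folio} moves P_{Quill} by 0.2 × 30 = 6. Quill's best response rises — the actions are strategic complements.

6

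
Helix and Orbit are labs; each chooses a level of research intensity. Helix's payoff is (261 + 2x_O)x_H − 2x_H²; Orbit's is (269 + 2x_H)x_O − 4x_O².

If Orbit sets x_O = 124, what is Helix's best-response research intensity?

Expanding Helix's payoff: 261x_H + 2x_Ox_H − 2x_H².
∂π/∂x_H = 261 + 2x_O − 4x_H = 0, so x_H = 65.25 + 0.5x_O.
At x_O = 124: x_H = 65.25 + 0.5·124 = 127.25.

127.25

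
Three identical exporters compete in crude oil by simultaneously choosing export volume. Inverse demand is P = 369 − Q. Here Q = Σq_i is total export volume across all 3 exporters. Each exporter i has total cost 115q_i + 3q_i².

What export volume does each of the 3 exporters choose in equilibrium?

25.4

A representative exporter's profit is π_i = q_i(369 − Q) − 115q_i − 3q_i², with Q = q_i + Σ_{j≠i} q_j.
First-order condition: 254 − 8q_i − Σ_{j≠i} q_j = 0.
In a symmetric equilibrium every exporter chooses the same q, so Σ_{j≠i} q_j = 2q. The condition becomes 254 − 10q = 0, giving q = 254/10 = 25.4.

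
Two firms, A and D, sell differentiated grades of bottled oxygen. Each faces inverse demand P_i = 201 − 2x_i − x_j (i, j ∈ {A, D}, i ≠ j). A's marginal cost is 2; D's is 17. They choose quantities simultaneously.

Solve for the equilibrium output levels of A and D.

40.8, 35.8

Firm A's profit: π = x_A(201 − 2x_A − x_D) − 2x_A.
∂π/∂x_A = 199 − 4x_A − x_D = 0 ⇒ x_A = 49.75 − 0.25x_D.
Similarly x_D = 46 − 0.25x_A.
Solving the two reaction functions simultaneously: (1 − (−0.25)(−0.25))x_A = 49.75 − 0.25·46, so 0.9375x_A = 38.25 and x_A = 40.8.
Then x_D = 46 − 0.25·40.8 = 35.8.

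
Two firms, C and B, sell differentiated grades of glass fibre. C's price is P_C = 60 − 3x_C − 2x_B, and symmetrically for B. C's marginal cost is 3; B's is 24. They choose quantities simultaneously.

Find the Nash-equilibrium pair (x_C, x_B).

8.4375, 3.1875

Firm C's profit: π = x_C(60 − 3x_C − 2x_B) − 3x_C.
∂π/∂x_C = 57 − 6x_C − 2x_B = 0 ⇒ x_C = 9.5 − (1/3)x_B.
Similarly x_B = 6 − (1/3)x_C.
Plugging x_B into C's best response: x_C = 9.5 − (1/3)(6 − (1/3)x_C) ⇒ (8/9)x_C = 7.5, so x_C = 8.4375.
Then x_B = 6 − (1/3)·8.4375 = 3.1875.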